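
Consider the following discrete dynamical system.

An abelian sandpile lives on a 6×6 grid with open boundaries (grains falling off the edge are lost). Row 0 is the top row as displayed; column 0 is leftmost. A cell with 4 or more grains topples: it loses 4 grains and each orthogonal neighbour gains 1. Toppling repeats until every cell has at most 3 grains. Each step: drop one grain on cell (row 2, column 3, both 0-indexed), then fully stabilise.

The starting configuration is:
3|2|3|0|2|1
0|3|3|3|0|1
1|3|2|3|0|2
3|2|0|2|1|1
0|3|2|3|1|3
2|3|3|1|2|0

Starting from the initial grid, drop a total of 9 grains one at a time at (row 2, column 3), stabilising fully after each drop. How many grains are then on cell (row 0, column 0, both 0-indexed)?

0

0) 3|2|3|0|2|1
0|3|3|3|0|1
1|3|2|3|0|2
3|2|0|2|1|1
0|3|2|3|1|3
2|3|3|1|2|0
1) 0|1|1|2|2|1
2|2|3|1|1|1
2|1|1|2|1|2
3|3|1|3|1|1
0|3|2|3|1|3
2|3|3|1|2|0
2) 0|1|1|2|2|1
2|2|3|1|1|1
2|1|1|3|1|2
3|3|1|3|1|1
0|3|2|3|1|3
2|3|3|1|2|0
3) 0|1|1|2|2|1
2|2|3|2|1|1
2|1|2|1|2|2
3|3|2|1|2|1
0|3|3|0|2|3
2|3|3|2|2|0
4) 0|1|1|2|2|1
2|2|3|2|1|1
2|1|2|2|2|2
3|3|2|1|2|1
0|3|3|0|2|3
2|3|3|2|2|0
5) 0|1|1|2|2|1
2|2|3|2|1|1
2|1|2|3|2|2
3|3|2|1|2|1
0|3|3|0|2|3
2|3|3|2|2|0
6) 0|1|1|2|2|1
2|2|3|3|1|1
2|1|3|0|3|2
3|3|2|2|2|1
0|3|3|0|2|3
2|3|3|2|2|0
7) 0|1|1|2|2|1
2|2|3|3|1|1
2|1|3|1|3|2
3|3|2|2|2|1
0|3|3|0|2|3
2|3|3|2|2|0
8) 0|1|1|2|2|1
2|2|3|3|1|1
2|1|3|2|3|2
3|3|2|2|2|1
0|3|3|0|2|3
2|3|3|2|2|0
9) 0|1|1|2|2|1
2|2|3|3|1|1
2|1|3|3|3|2
3|3|2|2|2|1
0|3|3|0|2|3
2|3|3|2|2|0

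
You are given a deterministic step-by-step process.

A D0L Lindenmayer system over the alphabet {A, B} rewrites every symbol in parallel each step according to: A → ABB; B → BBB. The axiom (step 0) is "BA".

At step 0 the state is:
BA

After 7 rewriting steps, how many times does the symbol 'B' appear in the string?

[0] BA
[1] BBBABB
[2] BBBBBBBBBABBBBBBBB
[3] BBBBBBBBBBBBBBBBBBBBBBBBBBBABBBBBBBBBBBBBBBBBBBBBBBBBB
[4] BBBBBBBBBBBBBBBBBBBBBBBBBBBBBBBBBBBBBBBBBBBBBBBBBBBBBBBBBB…BBBBBBBBBBBBBBBBBBBBBBBBBBBBBBBBBBBBBBBBBBBBBBBBBBBBBBBBBB  (len 162)
[5] BBBBBBBBBBBBBBBBBBBBBBBBBBBBBBBBBBBBBBBBBBBBBBBBBBBBBBBBBB…BBBBBBBBBBBBBBBBBBBBBBBBBBBBBBBBBBBBBBBBBBBBBBBBBBBBBBBBBB  (len 486)
[6] BBBBBBBBBBBBBBBBBBBBBBBBBBBBBBBBBBBBBBBBBBBBBBBBBBBBBBBBBB…BBBBBBBBBBBBBBBBBBBBBBBBBBBBBBBBBBBBBBBBBBBBBBBBBBBBBBBBBB  (len 1458)
[7] BBBBBBBBBBBBBBBBBBBBBBBBBBBBBBBBBBBBBBBBBBBBBBBBBBBBBBBBBB…BBBBBBBBBBBBBBBBBBBBBBBBBBBBBBBBBBBBBBBBBBBBBBBBBBBBBBBBBB  (len 4374)

4373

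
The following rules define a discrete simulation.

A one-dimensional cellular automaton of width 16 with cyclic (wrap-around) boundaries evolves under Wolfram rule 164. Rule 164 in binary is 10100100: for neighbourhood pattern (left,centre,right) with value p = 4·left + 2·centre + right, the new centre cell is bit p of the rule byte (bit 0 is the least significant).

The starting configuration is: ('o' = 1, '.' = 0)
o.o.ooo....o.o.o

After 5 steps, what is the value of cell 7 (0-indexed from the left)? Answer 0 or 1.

0

step 0: o.o.ooo....o.o.o
step 1: .ooo.o.....oooo.
step 2: ..o.oo......oo..
step 3: ..oo............
step 4: ................
step 5: ................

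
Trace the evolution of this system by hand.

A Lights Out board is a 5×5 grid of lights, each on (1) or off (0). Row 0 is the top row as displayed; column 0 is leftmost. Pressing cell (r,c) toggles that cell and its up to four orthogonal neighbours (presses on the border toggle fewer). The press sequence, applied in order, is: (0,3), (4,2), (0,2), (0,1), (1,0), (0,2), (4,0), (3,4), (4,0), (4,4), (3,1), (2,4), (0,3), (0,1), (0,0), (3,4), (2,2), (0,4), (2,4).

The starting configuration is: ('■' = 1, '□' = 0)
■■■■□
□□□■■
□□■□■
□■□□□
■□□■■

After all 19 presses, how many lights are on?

15

gen 0: ■■■■□
□□□■■
□□■□■
□■□□□
■□□■■
gen 1: ■■□□■
□□□□■
□□■□■
□■□□□
■□□■■
gen 2: ■■□□■
□□□□■
□□■□■
□■■□□
■■■□■
gen 3: ■□■■■
□□■□■
□□■□■
□■■□□
■■■□■
gen 4: □■□■■
□■■□■
□□■□■
□■■□□
■■■□■
gen 5: ■■□■■
■□■□■
■□■□■
□■■□□
■■■□■
gen 6: ■□■□■
■□□□■
■□■□■
□■■□□
■■■□■
gen 7: ■□■□■
■□□□■
■□■□■
■■■□□
□□■□■
gen 8: ■□■□■
■□□□■
■□■□□
■■■■■
□□■□□
gen 9: ■□■□■
■□□□■
■□■□□
□■■■■
■■■□□
gen 10: ■□■□■
■□□□■
■□■□□
□■■■□
■■■■■
gen 11: ■□■□■
■□□□■
■■■□□
■□□■□
■□■■■
gen 12: ■□■□■
■□□□□
■■■■■
■□□■■
■□■■■
gen 13: ■□□■□
■□□■□
■■■■■
■□□■■
■□■■■
gen 14: □■■■□
■■□■□
■■■■■
■□□■■
■□■■■
gen 15: ■□■■□
□■□■□
■■■■■
■□□■■
■□■■■
gen 16: ■□■■□
□■□■□
■■■■□
■□□□□
■□■■□
gen 17: ■□■■□
□■■■□
■□□□□
■□■□□
■□■■□
gen 18: ■□■□■
□■■■■
■□□□□
■□■□□
■□■■□
gen 19: ■□■□■
□■■■□
■□□■■
■□■□■
■□■■□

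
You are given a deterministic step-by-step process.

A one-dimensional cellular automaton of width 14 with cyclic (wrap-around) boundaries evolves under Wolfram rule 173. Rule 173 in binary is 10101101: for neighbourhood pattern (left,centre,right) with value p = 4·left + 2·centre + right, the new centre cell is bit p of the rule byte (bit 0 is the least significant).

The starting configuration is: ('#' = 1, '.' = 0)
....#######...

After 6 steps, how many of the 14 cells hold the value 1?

[0] ....#######...
[1] ###.######..##
[2] ##.######...##
[3] #.######..#.##
[4] .######...####
[5] ######..#.###.
[6] #####...####.#

10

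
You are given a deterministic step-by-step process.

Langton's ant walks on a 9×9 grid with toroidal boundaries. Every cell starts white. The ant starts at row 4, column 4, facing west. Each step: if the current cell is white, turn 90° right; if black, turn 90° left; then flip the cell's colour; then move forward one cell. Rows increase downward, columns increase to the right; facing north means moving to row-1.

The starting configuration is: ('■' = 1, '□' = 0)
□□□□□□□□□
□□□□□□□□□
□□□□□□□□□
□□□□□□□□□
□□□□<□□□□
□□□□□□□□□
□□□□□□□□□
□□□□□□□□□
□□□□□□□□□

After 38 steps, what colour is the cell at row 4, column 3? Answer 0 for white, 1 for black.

gen 0: □□□□□□□□□
□□□□□□□□□
□□□□□□□□□
□□□□□□□□□
□□□□<□□□□
□□□□□□□□□
□□□□□□□□□
□□□□□□□□□
□□□□□□□□□
gen 1: □□□□□□□□□
□□□□□□□□□
□□□□□□□□□
□□□□^□□□□
□□□□■□□□□
□□□□□□□□□
□□□□□□□□□
□□□□□□□□□
□□□□□□□□□
gen 2: □□□□□□□□□
□□□□□□□□□
□□□□□□□□□
□□□□■>□□□
□□□□■□□□□
□□□□□□□□□
□□□□□□□□□
□□□□□□□□□
□□□□□□□□□
gen 3: □□□□□□□□□
□□□□□□□□□
□□□□□□□□□
□□□□■■□□□
□□□□■v□□□
□□□□□□□□□
□□□□□□□□□
□□□□□□□□□
□□□□□□□□□
gen 4: □□□□□□□□□
□□□□□□□□□
□□□□□□□□□
□□□□■■□□□
□□□□<■□□□
□□□□□□□□□
□□□□□□□□□
□□□□□□□□□
□□□□□□□□□
gen 5: □□□□□□□□□
□□□□□□□□□
□□□□□□□□□
□□□□■■□□□
□□□□□■□□□
□□□□v□□□□
□□□□□□□□□
□□□□□□□□□
□□□□□□□□□
gen 6: □□□□□□□□□
□□□□□□□□□
□□□□□□□□□
□□□□■■□□□
□□□□□■□□□
□□□<■□□□□
□□□□□□□□□
□□□□□□□□□
□□□□□□□□□
gen 7: □□□□□□□□□
□□□□□□□□□
□□□□□□□□□
□□□□■■□□□
□□□^□■□□□
□□□■■□□□□
□□□□□□□□□
□□□□□□□□□
□□□□□□□□□
gen 8: □□□□□□□□□
□□□□□□□□□
□□□□□□□□□
□□□□■■□□□
□□□■>■□□□
□□□■■□□□□
□□□□□□□□□
□□□□□□□□□
□□□□□□□□□
gen 9: □□□□□□□□□
□□□□□□□□□
□□□□□□□□□
□□□□■■□□□
□□□■■■□□□
□□□■v□□□□
□□□□□□□□□
□□□□□□□□□
□□□□□□□□□
gen 10: □□□□□□□□□
□□□□□□□□□
□□□□□□□□□
□□□□■■□□□
□□□■■■□□□
□□□■□>□□□
□□□□□□□□□
□□□□□□□□□
□□□□□□□□□
gen 11: □□□□□□□□□
□□□□□□□□□
□□□□□□□□□
□□□□■■□□□
□□□■■■□□□
□□□■□■□□□
□□□□□v□□□
□□□□□□□□□
□□□□□□□□□
gen 12: □□□□□□□□□
□□□□□□□□□
□□□□□□□□□
□□□□■■□□□
□□□■■■□□□
□□□■□■□□□
□□□□<■□□□
□□□□□□□□□
□□□□□□□□□
gen 13: □□□□□□□□□
□□□□□□□□□
□□□□□□□□□
□□□□■■□□□
□□□■■■□□□
□□□■^■□□□
□□□□■■□□□
□□□□□□□□□
□□□□□□□□□
gen 14: □□□□□□□□□
□□□□□□□□□
□□□□□□□□□
□□□□■■□□□
□□□■■■□□□
□□□■■>□□□
□□□□■■□□□
□□□□□□□□□
□□□□□□□□□
gen 15: □□□□□□□□□
□□□□□□□□□
□□□□□□□□□
□□□□■■□□□
□□□■■^□□□
□□□■■□□□□
□□□□■■□□□
□□□□□□□□□
□□□□□□□□□
gen 16: □□□□□□□□□
□□□□□□□□□
□□□□□□□□□
□□□□■■□□□
□□□■<□□□□
□□□■■□□□□
□□□□■■□□□
□□□□□□□□□
□□□□□□□□□
gen 17: □□□□□□□□□
□□□□□□□□□
□□□□□□□□□
□□□□■■□□□
□□□■□□□□□
□□□■v□□□□
□□□□■■□□□
□□□□□□□□□
□□□□□□□□□
gen 18: □□□□□□□□□
□□□□□□□□□
□□□□□□□□□
□□□□■■□□□
□□□■□□□□□
□□□■□>□□□
□□□□■■□□□
□□□□□□□□□
□□□□□□□□□
gen 19: □□□□□□□□□
□□□□□□□□□
□□□□□□□□□
□□□□■■□□□
□□□■□□□□□
□□□■□■□□□
□□□□■v□□□
□□□□□□□□□
□□□□□□□□□
gen 20: □□□□□□□□□
□□□□□□□□□
□□□□□□□□□
□□□□■■□□□
□□□■□□□□□
□□□■□■□□□
□□□□■□>□□
□□□□□□□□□
□□□□□□□□□
gen 21: □□□□□□□□□
□□□□□□□□□
□□□□□□□□□
□□□□■■□□□
□□□■□□□□□
□□□■□■□□□
□□□□■□■□□
□□□□□□v□□
□□□□□□□□□
gen 22: □□□□□□□□□
□□□□□□□□□
□□□□□□□□□
□□□□■■□□□
□□□■□□□□□
□□□■□■□□□
□□□□■□■□□
□□□□□<■□□
□□□□□□□□□
gen 23: □□□□□□□□□
□□□□□□□□□
□□□□□□□□□
□□□□■■□□□
□□□■□□□□□
□□□■□■□□□
□□□□■^■□□
□□□□□■■□□
□□□□□□□□□
gen 24: □□□□□□□□□
□□□□□□□□□
□□□□□□□□□
□□□□■■□□□
□□□■□□□□□
□□□■□■□□□
□□□□■■>□□
□□□□□■■□□
□□□□□□□□□
gen 25: □□□□□□□□□
□□□□□□□□□
□□□□□□□□□
□□□□■■□□□
□□□■□□□□□
□□□■□■^□□
□□□□■■□□□
□□□□□■■□□
□□□□□□□□□
gen 26: □□□□□□□□□
□□□□□□□□□
□□□□□□□□□
□□□□■■□□□
□□□■□□□□□
□□□■□■■>□
□□□□■■□□□
□□□□□■■□□
□□□□□□□□□
gen 27: □□□□□□□□□
□□□□□□□□□
□□□□□□□□□
□□□□■■□□□
□□□■□□□□□
□□□■□■■■□
□□□□■■□v□
□□□□□■■□□
□□□□□□□□□
gen 28: □□□□□□□□□
□□□□□□□□□
□□□□□□□□□
□□□□■■□□□
□□□■□□□□□
□□□■□■■■□
□□□□■■<■□
□□□□□■■□□
□□□□□□□□□
gen 29: □□□□□□□□□
□□□□□□□□□
□□□□□□□□□
□□□□■■□□□
□□□■□□□□□
□□□■□■^■□
□□□□■■■■□
□□□□□■■□□
□□□□□□□□□
gen 30: □□□□□□□□□
□□□□□□□□□
□□□□□□□□□
□□□□■■□□□
□□□■□□□□□
□□□■□<□■□
□□□□■■■■□
□□□□□■■□□
□□□□□□□□□
gen 31: □□□□□□□□□
□□□□□□□□□
□□□□□□□□□
□□□□■■□□□
□□□■□□□□□
□□□■□□□■□
□□□□■v■■□
□□□□□■■□□
□□□□□□□□□
gen 32: □□□□□□□□□
□□□□□□□□□
□□□□□□□□□
□□□□■■□□□
□□□■□□□□□
□□□■□□□■□
□□□□■□>■□
□□□□□■■□□
□□□□□□□□□
gen 33: □□□□□□□□□
□□□□□□□□□
□□□□□□□□□
□□□□■■□□□
□□□■□□□□□
□□□■□□^■□
□□□□■□□■□
□□□□□■■□□
□□□□□□□□□
gen 34: □□□□□□□□□
□□□□□□□□□
□□□□□□□□□
□□□□■■□□□
□□□■□□□□□
□□□■□□■>□
□□□□■□□■□
□□□□□■■□□
□□□□□□□□□
gen 35: □□□□□□□□□
□□□□□□□□□
□□□□□□□□□
□□□□■■□□□
□□□■□□□^□
□□□■□□■□□
□□□□■□□■□
□□□□□■■□□
□□□□□□□□□
gen 36: □□□□□□□□□
□□□□□□□□□
□□□□□□□□□
□□□□■■□□□
□□□■□□□■>
□□□■□□■□□
□□□□■□□■□
□□□□□■■□□
□□□□□□□□□
gen 37: □□□□□□□□□
□□□□□□□□□
□□□□□□□□□
□□□□■■□□□
□□□■□□□■■
□□□■□□■□v
□□□□■□□■□
□□□□□■■□□
□□□□□□□□□
gen 38: □□□□□□□□□
□□□□□□□□□
□□□□□□□□□
□□□□■■□□□
□□□■□□□■■
□□□■□□■<■
□□□□■□□■□
□□□□□■■□□
□□□□□□□□□

1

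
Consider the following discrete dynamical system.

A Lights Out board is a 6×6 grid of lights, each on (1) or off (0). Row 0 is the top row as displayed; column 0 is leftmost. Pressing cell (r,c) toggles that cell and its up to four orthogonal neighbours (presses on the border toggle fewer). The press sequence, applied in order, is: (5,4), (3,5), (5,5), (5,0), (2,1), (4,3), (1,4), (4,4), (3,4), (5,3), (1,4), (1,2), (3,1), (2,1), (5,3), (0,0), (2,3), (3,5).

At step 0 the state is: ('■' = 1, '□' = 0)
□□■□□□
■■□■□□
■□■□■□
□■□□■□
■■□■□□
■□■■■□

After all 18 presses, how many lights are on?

19

step 0: □□■□□□
■■□■□□
■□■□■□
□■□□■□
■■□■□□
■□■■■□
step 1: □□■□□□
■■□■□□
■□■□■□
□■□□■□
■■□■■□
■□■□□■
step 2: □□■□□□
■■□■□□
■□■□■■
□■□□□■
■■□■■■
■□■□□■
step 3: □□■□□□
■■□■□□
■□■□■■
□■□□□■
■■□■■□
■□■□■□
step 4: □□■□□□
■■□■□□
■□■□■■
□■□□□■
□■□■■□
□■■□■□
step 5: □□■□□□
■□□■□□
□■□□■■
□□□□□■
□■□■■□
□■■□■□
step 6: □□■□□□
■□□■□□
□■□□■■
□□□■□■
□■■□□□
□■■■■□
step 7: □□■□■□
■□□□■■
□■□□□■
□□□■□■
□■■□□□
□■■■■□
step 8: □□■□■□
■□□□■■
□■□□□■
□□□■■■
□■■■■■
□■■■□□
step 9: □□■□■□
■□□□■■
□■□□■■
□□□□□□
□■■■□■
□■■■□□
step 10: □□■□■□
■□□□■■
□■□□■■
□□□□□□
□■■□□■
□■□□■□
step 11: □□■□□□
■□□■□□
□■□□□■
□□□□□□
□■■□□■
□■□□■□
step 12: □□□□□□
■■■□□□
□■■□□■
□□□□□□
□■■□□■
□■□□■□
step 13: □□□□□□
■■■□□□
□□■□□■
■■■□□□
□□■□□■
□■□□■□
step 14: □□□□□□
■□■□□□
■■□□□■
■□■□□□
□□■□□■
□■□□■□
step 15: □□□□□□
■□■□□□
■■□□□■
■□■□□□
□□■■□■
□■■■□□
step 16: ■■□□□□
□□■□□□
■■□□□■
■□■□□□
□□■■□■
□■■■□□
step 17: ■■□□□□
□□■■□□
■■■■■■
■□■■□□
□□■■□■
□■■■□□
step 18: ■■□□□□
□□■■□□
■■■■■□
■□■■■■
□□■■□□
□■■■□□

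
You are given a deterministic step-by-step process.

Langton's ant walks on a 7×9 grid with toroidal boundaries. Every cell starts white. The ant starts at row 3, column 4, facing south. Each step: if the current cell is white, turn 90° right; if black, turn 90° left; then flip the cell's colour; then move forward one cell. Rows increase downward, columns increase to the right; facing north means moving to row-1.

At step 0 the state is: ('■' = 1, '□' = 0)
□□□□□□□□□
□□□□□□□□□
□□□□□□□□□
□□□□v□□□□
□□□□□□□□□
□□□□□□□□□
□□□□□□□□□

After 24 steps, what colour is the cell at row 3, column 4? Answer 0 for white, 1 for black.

0

0) □□□□□□□□□
□□□□□□□□□
□□□□□□□□□
□□□□v□□□□
□□□□□□□□□
□□□□□□□□□
□□□□□□□□□
1) □□□□□□□□□
□□□□□□□□□
□□□□□□□□□
□□□<■□□□□
□□□□□□□□□
□□□□□□□□□
□□□□□□□□□
2) □□□□□□□□□
□□□□□□□□□
□□□^□□□□□
□□□■■□□□□
□□□□□□□□□
□□□□□□□□□
□□□□□□□□□
3) □□□□□□□□□
□□□□□□□□□
□□□■>□□□□
□□□■■□□□□
□□□□□□□□□
□□□□□□□□□
□□□□□□□□□
4) □□□□□□□□□
□□□□□□□□□
□□□■■□□□□
□□□■v□□□□
□□□□□□□□□
□□□□□□□□□
□□□□□□□□□
5) □□□□□□□□□
□□□□□□□□□
□□□■■□□□□
□□□■□>□□□
□□□□□□□□□
□□□□□□□□□
□□□□□□□□□
6) □□□□□□□□□
□□□□□□□□□
□□□■■□□□□
□□□■□■□□□
□□□□□v□□□
□□□□□□□□□
□□□□□□□□□
7) □□□□□□□□□
□□□□□□□□□
□□□■■□□□□
□□□■□■□□□
□□□□<■□□□
□□□□□□□□□
□□□□□□□□□
8) □□□□□□□□□
□□□□□□□□□
□□□■■□□□□
□□□■^■□□□
□□□□■■□□□
□□□□□□□□□
□□□□□□□□□
9) □□□□□□□□□
□□□□□□□□□
□□□■■□□□□
□□□■■>□□□
□□□□■■□□□
□□□□□□□□□
□□□□□□□□□
10) □□□□□□□□□
□□□□□□□□□
□□□■■^□□□
□□□■■□□□□
□□□□■■□□□
□□□□□□□□□
□□□□□□□□□
11) □□□□□□□□□
□□□□□□□□□
□□□■■■>□□
□□□■■□□□□
□□□□■■□□□
□□□□□□□□□
□□□□□□□□□
12) □□□□□□□□□
□□□□□□□□□
□□□■■■■□□
□□□■■□v□□
□□□□■■□□□
□□□□□□□□□
□□□□□□□□□
13) □□□□□□□□□
□□□□□□□□□
□□□■■■■□□
□□□■■<■□□
□□□□■■□□□
□□□□□□□□□
□□□□□□□□□
14) □□□□□□□□□
□□□□□□□□□
□□□■■^■□□
□□□■■■■□□
□□□□■■□□□
□□□□□□□□□
□□□□□□□□□
15) □□□□□□□□□
□□□□□□□□□
□□□■<□■□□
□□□■■■■□□
□□□□■■□□□
□□□□□□□□□
□□□□□□□□□
16) □□□□□□□□□
□□□□□□□□□
□□□■□□■□□
□□□■v■■□□
□□□□■■□□□
□□□□□□□□□
□□□□□□□□□
17) □□□□□□□□□
□□□□□□□□□
□□□■□□■□□
□□□■□>■□□
□□□□■■□□□
□□□□□□□□□
□□□□□□□□□
18) □□□□□□□□□
□□□□□□□□□
□□□■□^■□□
□□□■□□■□□
□□□□■■□□□
□□□□□□□□□
□□□□□□□□□
19) □□□□□□□□□
□□□□□□□□□
□□□■□■>□□
□□□■□□■□□
□□□□■■□□□
□□□□□□□□□
□□□□□□□□□
20) □□□□□□□□□
□□□□□□^□□
□□□■□■□□□
□□□■□□■□□
□□□□■■□□□
□□□□□□□□□
□□□□□□□□□
21) □□□□□□□□□
□□□□□□■>□
□□□■□■□□□
□□□■□□■□□
□□□□■■□□□
□□□□□□□□□
□□□□□□□□□
22) □□□□□□□□□
□□□□□□■■□
□□□■□■□v□
□□□■□□■□□
□□□□■■□□□
□□□□□□□□□
□□□□□□□□□
23) □□□□□□□□□
□□□□□□■■□
□□□■□■<■□
□□□■□□■□□
□□□□■■□□□
□□□□□□□□□
□□□□□□□□□
24) □□□□□□□□□
□□□□□□^■□
□□□■□■■■□
□□□■□□■□□
□□□□■■□□□
□□□□□□□□□
□□□□□□□□□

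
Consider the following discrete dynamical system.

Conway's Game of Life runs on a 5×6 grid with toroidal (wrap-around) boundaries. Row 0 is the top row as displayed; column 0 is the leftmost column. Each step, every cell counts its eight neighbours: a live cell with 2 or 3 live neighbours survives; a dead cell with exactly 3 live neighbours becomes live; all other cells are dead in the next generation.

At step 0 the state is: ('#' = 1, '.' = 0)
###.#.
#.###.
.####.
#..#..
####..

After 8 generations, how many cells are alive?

9

t=0: ###.#.
#.###.
.####.
#..#..
####..
t=1: ....#.
#.....
#.....
#....#
....#.
t=2: .....#
.....#
##....
#....#
....#.
t=3: ....##
.....#
.#....
##...#
#...#.
t=4: #...#.
#...##
.#...#
.#...#
.#..#.
t=5: ##.##.
.#..#.
.#....
.##.##
.#..#.
t=6: ##.##.
.#.###
.#.###
.#####
......
t=7: ##.#..
.#....
.#....
.#...#
......
t=8: ###...
.#....
.##...
#.....
.##...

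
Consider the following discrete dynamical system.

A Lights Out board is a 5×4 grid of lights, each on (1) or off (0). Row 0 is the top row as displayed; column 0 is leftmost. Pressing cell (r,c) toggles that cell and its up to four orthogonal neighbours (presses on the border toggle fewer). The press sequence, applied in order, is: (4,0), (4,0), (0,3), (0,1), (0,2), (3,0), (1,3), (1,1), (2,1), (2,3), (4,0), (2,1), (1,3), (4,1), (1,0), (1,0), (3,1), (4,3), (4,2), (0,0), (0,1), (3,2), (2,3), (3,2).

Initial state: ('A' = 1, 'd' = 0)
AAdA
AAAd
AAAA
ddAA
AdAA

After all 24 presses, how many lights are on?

11

t=0: AAdA
AAAd
AAAA
ddAA
AdAA
t=1: AAdA
AAAd
AAAA
AdAA
dAAA
t=2: AAdA
AAAd
AAAA
ddAA
AdAA
t=3: AAAd
AAAA
AAAA
ddAA
AdAA
t=4: dddd
AdAA
AAAA
ddAA
AdAA
t=5: dAAA
AddA
AAAA
ddAA
AdAA
t=6: dAAA
AddA
dAAA
AAAA
ddAA
t=7: dAAd
AdAd
dAAd
AAAA
ddAA
t=8: ddAd
dAdd
ddAd
AAAA
ddAA
t=9: ddAd
dddd
AAdd
AdAA
ddAA
t=10: ddAd
dddA
AAAA
AdAd
ddAA
t=11: ddAd
dddA
AAAA
ddAd
AAAA
t=12: ddAd
dAdA
dddA
dAAd
AAAA
t=13: ddAA
dAAd
dddd
dAAd
AAAA
t=14: ddAA
dAAd
dddd
ddAd
dddA
t=15: AdAA
AdAd
Addd
ddAd
dddA
t=16: ddAA
dAAd
dddd
ddAd
dddA
t=17: ddAA
dAAd
dAdd
AAdd
dAdA
t=18: ddAA
dAAd
dAdd
AAdA
dAAd
t=19: ddAA
dAAd
dAdd
AAAA
dddA
t=20: AAAA
AAAd
dAdd
AAAA
dddA
t=21: dddA
AdAd
dAdd
AAAA
dddA
t=22: dddA
AdAd
dAAd
Addd
ddAA
t=23: dddA
AdAA
dAdA
AddA
ddAA
t=24: dddA
AdAA
dAAA
AAAd
dddA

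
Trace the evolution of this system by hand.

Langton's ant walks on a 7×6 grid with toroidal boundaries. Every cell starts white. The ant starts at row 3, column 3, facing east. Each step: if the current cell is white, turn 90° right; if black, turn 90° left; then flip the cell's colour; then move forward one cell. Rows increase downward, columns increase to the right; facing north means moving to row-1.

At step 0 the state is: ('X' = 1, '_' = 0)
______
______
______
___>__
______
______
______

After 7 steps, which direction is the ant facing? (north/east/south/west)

k=0  ______
______
______
___>__
______
______
______
k=1  ______
______
______
___X__
___v__
______
______
k=2  ______
______
______
___X__
__<X__
______
______
k=3  ______
______
______
__^X__
__XX__
______
______
k=4  ______
______
______
__X>__
__XX__
______
______
k=5  ______
______
___^__
__X___
__XX__
______
______
k=6  ______
______
___X>_
__X___
__XX__
______
______
k=7  ______
______
___XX_
__X_v_
__XX__
______
______

south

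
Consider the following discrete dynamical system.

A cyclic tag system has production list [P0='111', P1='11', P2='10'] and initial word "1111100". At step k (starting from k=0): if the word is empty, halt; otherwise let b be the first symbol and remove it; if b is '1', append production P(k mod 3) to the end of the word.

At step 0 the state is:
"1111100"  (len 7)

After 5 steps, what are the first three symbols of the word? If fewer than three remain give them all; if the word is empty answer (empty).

k=0  "1111100"  (len 7)
k=1  "111100111"  (len 9)
k=2  "1110011111"  (len 10)
k=3  "11001111110"  (len 11)
k=4  "1001111110111"  (len 13)
k=5  "00111111011111"  (len 14)

001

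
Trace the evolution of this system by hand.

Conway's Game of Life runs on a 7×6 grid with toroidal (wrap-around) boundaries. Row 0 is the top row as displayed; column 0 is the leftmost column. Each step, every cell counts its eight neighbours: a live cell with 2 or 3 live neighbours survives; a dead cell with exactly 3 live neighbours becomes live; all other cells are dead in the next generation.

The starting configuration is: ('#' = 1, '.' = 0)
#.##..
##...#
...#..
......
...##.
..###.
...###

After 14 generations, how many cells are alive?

6

[0] #.##..
##...#
...#..
......
...##.
..###.
...###
[1] ..##..
##.###
#.....
...##.
..#.#.
..#...
.#...#
[2] ...#..
##.###
###...
...###
..#.#.
.###..
.#.#..
[3] .#.#.#
...###
......
#...##
.#...#
.#..#.
.#.##.
[4] .....#
#.##.#
#..#..
#...##
.#....
.#.###
.#.#.#
[5] .#.#.#
####.#
..##..
##..##
.###..
.#.#.#
...#.#
[6] .#.#.#
.....#
......
#...##
...#..
.#.#..
...#.#
[7] ..#..#
#...#.
#...#.
....##
#.##.#
...#..
...#..
[8] ...###
##.##.
#..##.
.#....
#.##.#
...#..
..###.
[9] ##....
##....
#..##.
.#....
#####.
.#...#
..#..#
[10] ..#..#
..#...
#.#..#
......
...###
.....#
..#..#
[11] .###..
#.##.#
.#....
#..#..
....##
#..#.#
#...##
[12] ......
#..##.
.#.###
#...##
...#..
...#..
......
[13] ......
#.##..
.##...
#.#...
...#.#
......
......
[14] ......
..##..
#.....
#.##..
......
......
......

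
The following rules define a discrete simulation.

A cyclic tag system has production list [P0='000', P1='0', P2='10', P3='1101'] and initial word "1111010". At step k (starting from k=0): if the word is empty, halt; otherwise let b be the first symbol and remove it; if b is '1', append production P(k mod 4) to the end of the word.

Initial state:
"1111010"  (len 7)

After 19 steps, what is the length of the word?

11

gen 0: "1111010"  (len 7)
gen 1: "111010000"  (len 9)
gen 2: "110100000"  (len 9)
gen 3: "1010000010"  (len 10)
gen 4: "0100000101101"  (len 13)
gen 5: "100000101101"  (len 12)
gen 6: "000001011010"  (len 12)
gen 7: "00001011010"  (len 11)
gen 8: "0001011010"  (len 10)
gen 9: "001011010"  (len 9)
gen 10: "01011010"  (len 8)
gen 11: "1011010"  (len 7)
gen 12: "0110101101"  (len 10)
gen 13: "110101101"  (len 9)
gen 14: "101011010"  (len 9)
gen 15: "0101101010"  (len 10)
gen 16: "101101010"  (len 9)
gen 17: "01101010000"  (len 11)
gen 18: "1101010000"  (len 10)
gen 19: "10101000010"  (len 11)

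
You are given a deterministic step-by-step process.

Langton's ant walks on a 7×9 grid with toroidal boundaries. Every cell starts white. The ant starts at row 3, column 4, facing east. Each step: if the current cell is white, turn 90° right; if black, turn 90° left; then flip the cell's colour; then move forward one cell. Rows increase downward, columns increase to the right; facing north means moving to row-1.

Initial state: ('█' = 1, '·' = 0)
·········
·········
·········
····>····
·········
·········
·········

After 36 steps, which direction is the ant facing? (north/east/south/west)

west

0) ·········
·········
·········
····>····
·········
·········
·········
1) ·········
·········
·········
····█····
····v····
·········
·········
2) ·········
·········
·········
····█····
···<█····
·········
·········
3) ·········
·········
·········
···^█····
···██····
·········
·········
4) ·········
·········
·········
···█>····
···██····
·········
·········
5) ·········
·········
····^····
···█·····
···██····
·········
·········
6) ·········
·········
····█>···
···█·····
···██····
·········
·········
7) ·········
·········
····██···
···█·v···
···██····
·········
·········
8) ·········
·········
····██···
···█<█···
···██····
·········
·········
9) ·········
·········
····^█···
···███···
···██····
·········
·········
10) ·········
·········
···<·█···
···███···
···██····
·········
·········
11) ·········
···^·····
···█·█···
···███···
···██····
·········
·········
12) ·········
···█>····
···█·█···
···███···
···██····
·········
·········
13) ·········
···██····
···█v█···
···███···
···██····
·········
·········
14) ·········
···██····
···<██···
···███···
···██····
·········
·········
15) ·········
···██····
····██···
···v██···
···██····
·········
·········
16) ·········
···██····
····██···
····>█···
···██····
·········
·········
17) ·········
···██····
····^█···
·····█···
···██····
·········
·········
18) ·········
···██····
···<·█···
·····█···
···██····
·········
·········
19) ·········
···^█····
···█·█···
·····█···
···██····
·········
·········
20) ·········
··<·█····
···█·█···
·····█···
···██····
·········
·········
21) ··^······
··█·█····
···█·█···
·····█···
···██····
·········
·········
22) ··█>·····
··█·█····
···█·█···
·····█···
···██····
·········
·········
23) ··██·····
··█v█····
···█·█···
·····█···
···██····
·········
·········
24) ··██·····
··<██····
···█·█···
·····█···
···██····
·········
·········
25) ··██·····
···██····
··v█·█···
·····█···
···██····
·········
·········
26) ··██·····
···██····
·<██·█···
·····█···
···██····
·········
·········
27) ··██·····
·^·██····
·███·█···
·····█···
···██····
·········
·········
28) ··██·····
·█>██····
·███·█···
·····█···
···██····
·········
·········
29) ··██·····
·████····
·█v█·█···
·····█···
···██····
·········
·········
30) ··██·····
·████····
·█·>·█···
·····█···
···██····
·········
·········
31) ··██·····
·██^█····
·█···█···
·····█···
···██····
·········
·········
32) ··██·····
·█<·█····
·█···█···
·····█···
···██····
·········
·········
33) ··██·····
·█··█····
·█v··█···
·····█···
···██····
·········
·········
34) ··██·····
·█··█····
·<█··█···
·····█···
···██····
·········
·········
35) ··██·····
·█··█····
··█··█···
·v···█···
···██····
·········
·········
36) ··██·····
·█··█····
··█··█···
<█···█···
···██····
·········
·········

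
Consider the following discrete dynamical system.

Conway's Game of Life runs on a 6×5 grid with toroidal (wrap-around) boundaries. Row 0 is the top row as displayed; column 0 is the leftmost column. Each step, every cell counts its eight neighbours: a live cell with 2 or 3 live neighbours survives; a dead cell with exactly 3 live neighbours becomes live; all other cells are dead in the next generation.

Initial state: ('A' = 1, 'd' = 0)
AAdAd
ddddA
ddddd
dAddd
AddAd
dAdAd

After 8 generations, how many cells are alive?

0) AAdAd
ddddA
ddddd
dAddd
AddAd
dAdAd
1) AAdAd
AdddA
ddddd
ddddd
AAddA
dAdAd
2) dAdAd
AAddA
ddddd
Adddd
AAAdA
dddAd
3) dAdAd
AAAdA
dAddA
AdddA
AAAAA
dddAd
4) dAdAd
ddddA
ddAdd
ddddd
dAAdd
ddddd
5) ddddd
ddAAd
ddddd
dAAdd
ddddd
dAddd
6) ddAdd
ddddd
dAdAd
ddddd
dAAdd
ddddd
7) ddddd
ddAdd
ddddd
dAddd
ddddd
dAAdd
8) dAAdd
ddddd
ddddd
ddddd
dAAdd
ddddd

4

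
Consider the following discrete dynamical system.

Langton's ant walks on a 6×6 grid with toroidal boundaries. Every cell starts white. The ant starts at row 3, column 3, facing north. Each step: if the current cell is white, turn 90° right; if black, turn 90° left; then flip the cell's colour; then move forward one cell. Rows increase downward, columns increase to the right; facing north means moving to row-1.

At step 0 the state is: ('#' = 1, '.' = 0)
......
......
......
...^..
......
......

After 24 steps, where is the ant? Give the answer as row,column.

5,1

[0] ......
......
......
...^..
......
......
[1] ......
......
......
...#>.
......
......
[2] ......
......
......
...##.
....v.
......
[3] ......
......
......
...##.
...<#.
......
[4] ......
......
......
...^#.
...##.
......
[5] ......
......
......
..<.#.
...##.
......
[6] ......
......
..^...
..#.#.
...##.
......
[7] ......
......
..#>..
..#.#.
...##.
......
[8] ......
......
..##..
..#v#.
...##.
......
[9] ......
......
..##..
..<##.
...##.
......
[10] ......
......
..##..
...##.
..v##.
......
[11] ......
......
..##..
...##.
.<###.
......
[12] ......
......
..##..
.^.##.
.####.
......
[13] ......
......
..##..
.#>##.
.####.
......
[14] ......
......
..##..
.####.
.#v##.
......
[15] ......
......
..##..
.####.
.#.>#.
......
[16] ......
......
..##..
.##^#.
.#..#.
......
[17] ......
......
..##..
.#<.#.
.#..#.
......
[18] ......
......
..##..
.#..#.
.#v.#.
......
[19] ......
......
..##..
.#..#.
.<#.#.
......
[20] ......
......
..##..
.#..#.
..#.#.
.v....
[21] ......
......
..##..
.#..#.
..#.#.
<#....
[22] ......
......
..##..
.#..#.
^.#.#.
##....
[23] ......
......
..##..
.#..#.
#>#.#.
##....
[24] ......
......
..##..
.#..#.
###.#.
#v....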